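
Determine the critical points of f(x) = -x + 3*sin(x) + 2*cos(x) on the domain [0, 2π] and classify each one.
f'(x) = -2*sin(x) + 3*cos(x) - 1

Solve f'(x) = 0 on [0, 2π]:
  f'(x) = 0 ⇔ -2*sin(x) + 3*cos(x) = 1. Write the left side as R·cos(x + φ) with R = √(3² + 2²) = sqrt(13), cos φ = 3*sqrt(13)/13, sin φ = 2*sqrt(13)/13; then cos(x + φ) = sqrt(13)/13. Solve for x and keep the solutions lying in [0, 2π].
  ⇒ x = atan((-2 + 6*sqrt(3))/(3 + 4*sqrt(3))) ≈ 0.7018, atan((-6*sqrt(3) - 2)/(3 - 4*sqrt(3))) + pi ≈ 4.4054

f''(x) = -3*sin(x) - 2*cos(x)
Second-derivative test at each critical point:
  f''(0.7018) = -3.4641 < 0 → local maximum
  f''(4.4054) = 3.4641 > 0 → local minimum

Critical points: x = atan((-2 + 6*sqrt(3))/(3 + 4*sqrt(3))) ≈ 0.7018 (local maximum); x = atan((-6*sqrt(3) - 2)/(3 - 4*sqrt(3))) + pi ≈ 4.4054 (local minimum)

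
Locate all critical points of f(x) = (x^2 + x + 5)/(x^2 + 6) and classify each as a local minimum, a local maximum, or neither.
f'(x) = (-x^2 + 2*x + 6)/(x^4 + 12*x^2 + 36)

Solve f'(x) = 0:
  f'(x) = -(x^2 - 2*x - 6)/(x^2 + 6)^2; the denominator is positive wherever f is defined, so f'(x) = 0 ⇔ -x^2 + 2*x + 6 = 0.
  x^2 - 2*x - 6 = 0 has no rational roots; quadratic formula: x = (2 ± √28)/2.
  ⇒ x = 1 - sqrt(7) ≈ -1.6458, 1 + sqrt(7) ≈ 3.6458

f''(x) = 2*(x^3 - 3*x^2 - 18*x + 6)/(x^6 + 18*x^4 + 108*x^2 + 216)
Second-derivative test at each critical point:
  f''(-1.6458) = 0.0698 > 0 → local minimum
  f''(3.6458) = -0.0142 < 0 → local maximum

Critical points: x = 1 - sqrt(7) ≈ -1.6458 (local minimum); x = 1 + sqrt(7) ≈ 3.6458 (local maximum)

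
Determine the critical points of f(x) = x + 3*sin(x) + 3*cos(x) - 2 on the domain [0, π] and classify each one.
f'(x) = 3*sqrt(2)*cos(x + pi/4) + 1

Solve f'(x) = 0 on [0, π]:
  f'(x) = 0 ⇔ -3*sin(x) + 3*cos(x) = -1. Write the left side as R·cos(x + φ) with R = √(3² + 3²) = 3*sqrt(2), cos φ = sqrt(2)/2, sin φ = sqrt(2)/2; then cos(x + φ) = -sqrt(2)/6. Solve for x and keep the solutions lying in [0, π].
  ⇒ x = atan((1 + sqrt(17))/(-1 + sqrt(17))) ≈ 1.0233

f''(x) = -3*sqrt(2)*sin(x + pi/4)
Second-derivative test at each critical point:
  f''(1.0233) = -4.1231 < 0 → local maximum

Critical points: x = atan((1 + sqrt(17))/(-1 + sqrt(17))) ≈ 1.0233 (local maximum)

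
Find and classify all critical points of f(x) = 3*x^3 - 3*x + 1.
f'(x) = 9*x^2 - 3

Solve f'(x) = 0:
  Factor: 9*x^2 - 3 = 3*(3*x^2 - 1); 3*x^2 - 1 = 0 has no rational roots; quadratic formula: x = (0 ± √12)/6.
  ⇒ x = -sqrt(3)/3 ≈ -0.5774, sqrt(3)/3 ≈ 0.5774

f''(x) = 18*x
Second-derivative test at each critical point:
  f''(-0.5774) = -10.3923 < 0 → local maximum
  f''(0.5774) = 10.3923 > 0 → local minimum

Critical points: x = -sqrt(3)/3 ≈ -0.5774 (local maximum); x = sqrt(3)/3 ≈ 0.5774 (local minimum)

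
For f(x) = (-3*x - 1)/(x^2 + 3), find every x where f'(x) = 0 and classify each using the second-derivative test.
f'(x) = (3*x^2 + 2*x - 9)/(x^4 + 6*x^2 + 9)

Solve f'(x) = 0:
  f'(x) = (3*x^2 + 2*x - 9)/(x^2 + 3)^2; the denominator is positive wherever f is defined, so f'(x) = 0 ⇔ 3*x^2 + 2*x - 9 = 0.
  3*x^2 + 2*x - 9 = 0 has no rational roots; quadratic formula: x = (-2 ± √112)/6.
  ⇒ x = -2*sqrt(7)/3 - 1/3 ≈ -2.0972, -1/3 + 2*sqrt(7)/3 ≈ 1.4305

f''(x) = 2*(-4*x^2*(3*x + 1) + (9*x + 1)*(x^2 + 3))/(x^2 + 3)^3
Second-derivative test at each critical point:
  f''(-2.0972) = -0.1934 < 0 → local maximum
  f''(1.4305) = 0.4156 > 0 → local minimum

Critical points: x = -2*sqrt(7)/3 - 1/3 ≈ -2.0972 (local maximum); x = -1/3 + 2*sqrt(7)/3 ≈ 1.4305 (local minimum)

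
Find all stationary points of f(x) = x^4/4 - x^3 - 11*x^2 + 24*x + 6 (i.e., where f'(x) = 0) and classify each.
f'(x) = x^3 - 3*x^2 - 22*x + 24

Solve f'(x) = 0:
  Factor: x^3 - 3*x^2 - 22*x + 24 = (x - 6)*(x - 1)*(x + 4) = 0.
  ⇒ x = -4, 1, 6

f''(x) = 3*x^2 - 6*x - 22
Second-derivative test at each critical point:
  f''(-4) = 50 > 0 → local minimum
  f''(1) = -25 < 0 → local maximum
  f''(6) = 50 > 0 → local minimum

Critical points: x = -4 (local minimum); x = 1 (local maximum); x = 6 (local minimum)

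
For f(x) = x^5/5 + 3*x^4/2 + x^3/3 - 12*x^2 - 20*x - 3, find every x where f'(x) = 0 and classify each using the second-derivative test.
f'(x) = x^4 + 6*x^3 + x^2 - 24*x - 20

Solve f'(x) = 0:
  Factor: x^4 + 6*x^3 + x^2 - 24*x - 20 = (x - 2)*(x + 1)*(x + 2)*(x + 5) = 0.
  ⇒ x = -5, -2, -1, 2

f''(x) = 4*x^3 + 18*x^2 + 2*x - 24
Second-derivative test at each critical point:
  f''(-5) = -84 < 0 → local maximum
  f''(-2) = 12 > 0 → local minimum
  f''(-1) = -12 < 0 → local maximum
  f''(2) = 84 > 0 → local minimum

Critical points: x = -5 (local maximum); x = -2 (local minimum); x = -1 (local maximum); x = 2 (local minimum)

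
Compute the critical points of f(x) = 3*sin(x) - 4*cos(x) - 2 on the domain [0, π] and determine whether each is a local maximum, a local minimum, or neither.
f'(x) = 4*sin(x) + 3*cos(x)

Solve f'(x) = 0 on [0, π]:
  f'(x) = 0 ⇔ 3*cos(x) = -4*sin(x) ⇔ tan(x) = -3/4, i.e. x = arctan(-3/4) + nπ; keep the solutions lying in [0, π].
  ⇒ x = pi - atan(3/4) ≈ 2.4981

f''(x) = -3*sin(x) + 4*cos(x)
Second-derivative test at each critical point:
  f''(2.4981) = -5 < 0 → local maximum

Critical points: x = pi - atan(3/4) ≈ 2.4981 (local maximum)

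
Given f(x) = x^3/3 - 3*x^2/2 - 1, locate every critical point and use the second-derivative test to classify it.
f'(x) = x*(x - 3)

Solve f'(x) = 0:
  Factor: x^2 - 3*x = x*(x - 3) = 0.
  ⇒ x = 0, 3

f''(x) = 2*x - 3
Second-derivative test at each critical point:
  f''(0) = -3 < 0 → local maximum
  f''(3) = 3 > 0 → local minimum

Critical points: x = 0 (local maximum); x = 3 (local minimum)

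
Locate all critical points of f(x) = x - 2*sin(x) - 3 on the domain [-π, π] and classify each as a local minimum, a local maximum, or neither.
f'(x) = 1 - 2*cos(x)

Solve f'(x) = 0 on [-π, π]:
  f'(x) = 0 ⇔ cos(x) = 1/2, i.e. x = ±arccos(1/2) + 2nπ; keep the solutions lying in [-π, π].
  ⇒ x = -pi/3 ≈ -1.0472, pi/3 ≈ 1.0472

f''(x) = 2*sin(x)
Second-derivative test at each critical point:
  f''(-1.0472) = -1.7321 < 0 → local maximum
  f''(1.0472) = 1.7321 > 0 → local minimum

Critical points: x = -pi/3 ≈ -1.0472 (local maximum); x = pi/3 ≈ 1.0472 (local minimum)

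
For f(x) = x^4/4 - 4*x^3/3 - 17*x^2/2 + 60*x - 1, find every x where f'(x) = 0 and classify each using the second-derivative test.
f'(x) = x^3 - 4*x^2 - 17*x + 60

Solve f'(x) = 0:
  Factor: x^3 - 4*x^2 - 17*x + 60 = (x - 5)*(x - 3)*(x + 4) = 0.
  ⇒ x = -4, 3, 5

f''(x) = 3*x^2 - 8*x - 17
Second-derivative test at each critical point:
  f''(-4) = 63 > 0 → local minimum
  f''(3) = -14 < 0 → local maximum
  f''(5) = 18 > 0 → local minimum

Critical points: x = -4 (local minimum); x = 3 (local maximum); x = 5 (local minimum)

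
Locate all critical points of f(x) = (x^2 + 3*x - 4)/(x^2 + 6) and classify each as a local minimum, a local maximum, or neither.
f'(x) = (-3*x^2 + 20*x + 18)/(x^4 + 12*x^2 + 36)

Solve f'(x) = 0:
  f'(x) = -(3*x^2 - 20*x - 18)/(x^2 + 6)^2; the denominator is positive wherever f is defined, so f'(x) = 0 ⇔ -3*x^2 + 20*x + 18 = 0.
  3*x^2 - 20*x - 18 = 0 has no rational roots; quadratic formula: x = (20 ± √616)/6.
  ⇒ x = 10/3 - sqrt(154)/3 ≈ -0.8032, 10/3 + sqrt(154)/3 ≈ 7.4699

f''(x) = 6*(x^3 - 10*x^2 - 18*x + 20)/(x^6 + 18*x^4 + 108*x^2 + 216)
Second-derivative test at each critical point:
  f''(-0.8032) = 0.5621 > 0 → local minimum
  f''(7.4699) = -0.0065 < 0 → local maximum

Critical points: x = 10/3 - sqrt(154)/3 ≈ -0.8032 (local minimum); x = 10/3 + sqrt(154)/3 ≈ 7.4699 (local maximum)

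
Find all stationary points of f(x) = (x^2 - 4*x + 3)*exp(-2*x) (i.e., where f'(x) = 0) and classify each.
f'(x) = 2*(-x^2 + 5*x - 5)*exp(-2*x)

Solve f'(x) = 0:
  f'(x) = (-2*x^2 + 10*x - 10)·exp(-2*x) and exp(-2*x) > 0 for every x, so f'(x) = 0 ⇔ -2*x^2 + 10*x - 10 = 0.
  Factor: -2*x^2 + 10*x - 10 = -2*(x^2 - 5*x + 5); x^2 - 5*x + 5 = 0 has no rational roots; quadratic formula: x = (5 ± √5)/2.
  ⇒ x = 5/2 - sqrt(5)/2 ≈ 1.3820, sqrt(5)/2 + 5/2 ≈ 3.6180

f''(x) = 2*(2*x^2 - 12*x + 15)*exp(-2*x)
Second-derivative test at each critical point:
  f''(1.3820) = 0.2819 > 0 → local minimum
  f''(3.6180) = -0.0032 < 0 → local maximum

Critical points: x = 5/2 - sqrt(5)/2 ≈ 1.3820 (local minimum); x = sqrt(5)/2 + 5/2 ≈ 3.6180 (local maximum)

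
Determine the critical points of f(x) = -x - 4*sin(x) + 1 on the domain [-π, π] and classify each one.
f'(x) = -4*cos(x) - 1

Solve f'(x) = 0 on [-π, π]:
  f'(x) = 0 ⇔ cos(x) = -1/4, i.e. x = ±arccos(-1/4) + 2nπ; keep the solutions lying in [-π, π].
  ⇒ x = -acos(-1/4) ≈ -1.8235, acos(-1/4) ≈ 1.8235

f''(x) = 4*sin(x)
Second-derivative test at each critical point:
  f''(-1.8235) = -3.8730 < 0 → local maximum
  f''(1.8235) = 3.8730 > 0 → local minimum

Critical points: x = -acos(-1/4) ≈ -1.8235 (local maximum); x = acos(-1/4) ≈ 1.8235 (local minimum)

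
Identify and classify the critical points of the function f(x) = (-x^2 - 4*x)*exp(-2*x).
f'(x) = 2*(x^2 + 3*x - 2)*exp(-2*x)

Solve f'(x) = 0:
  f'(x) = (2*x^2 + 6*x - 4)·exp(-2*x) and exp(-2*x) > 0 for every x, so f'(x) = 0 ⇔ 2*x^2 + 6*x - 4 = 0.
  Factor: 2*x^2 + 6*x - 4 = 2*(x^2 + 3*x - 2); x^2 + 3*x - 2 = 0 has no rational roots; quadratic formula: x = (-3 ± √17)/2.
  ⇒ x = -sqrt(17)/2 - 3/2 ≈ -3.5616, -3/2 + sqrt(17)/2 ≈ 0.5616

f''(x) = 2*(-2*x^2 - 4*x + 7)*exp(-2*x)
Second-derivative test at each critical point:
  f''(-3.5616) = -10227.7458 < 0 → local maximum
  f''(0.5616) = 2.6822 > 0 → local minimum

Critical points: x = -sqrt(17)/2 - 3/2 ≈ -3.5616 (local maximum); x = -3/2 + sqrt(17)/2 ≈ 0.5616 (local minimum)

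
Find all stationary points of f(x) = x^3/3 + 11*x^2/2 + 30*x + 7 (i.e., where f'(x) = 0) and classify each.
f'(x) = x^2 + 11*x + 30

Solve f'(x) = 0:
  Factor: x^2 + 11*x + 30 = (x + 5)*(x + 6) = 0.
  ⇒ x = -6, -5

f''(x) = 2*x + 11
Second-derivative test at each critical point:
  f''(-6) = -1 < 0 → local maximum
  f''(-5) = 1 > 0 → local minimum

Critical points: x = -6 (local maximum); x = -5 (local minimum)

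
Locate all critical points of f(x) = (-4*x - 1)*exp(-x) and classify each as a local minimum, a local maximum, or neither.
f'(x) = (4*x - 3)*exp(-x)

Solve f'(x) = 0:
  f'(x) = (4*x - 3)·exp(-x) and exp(-x) > 0 for every x, so f'(x) = 0 ⇔ 4*x - 3 = 0.
  4*x - 3 = 0.
  ⇒ x = 3/4

f''(x) = (7 - 4*x)*exp(-x)
Second-derivative test at each critical point:
  f''(3/4) = 1.8895 > 0 → local minimum

Critical points: x = 3/4 (local minimum)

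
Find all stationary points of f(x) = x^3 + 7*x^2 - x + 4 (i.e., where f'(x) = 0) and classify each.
f'(x) = 3*x^2 + 14*x - 1

Solve f'(x) = 0:
  3*x^2 + 14*x - 1 = 0 has no rational roots; quadratic formula: x = (-14 ± √208)/6.
  ⇒ x = -2*sqrt(13)/3 - 7/3 ≈ -4.7370, -7/3 + 2*sqrt(13)/3 ≈ 0.0704

f''(x) = 6*x + 14
Second-derivative test at each critical point:
  f''(-4.7370) = -14.4222 < 0 → local maximum
  f''(0.0704) = 14.4222 > 0 → local minimum

Critical points: x = -2*sqrt(13)/3 - 7/3 ≈ -4.7370 (local maximum); x = -7/3 + 2*sqrt(13)/3 ≈ 0.0704 (local minimum)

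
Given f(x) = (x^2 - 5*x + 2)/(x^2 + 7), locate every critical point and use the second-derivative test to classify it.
f'(x) = 5*(x^2 + 2*x - 7)/(x^4 + 14*x^2 + 49)

Solve f'(x) = 0:
  f'(x) = 5*(x^2 + 2*x - 7)/(x^2 + 7)^2; the denominator is positive wherever f is defined, so f'(x) = 0 ⇔ 5*x^2 + 10*x - 35 = 0.
  Factor: 5*x^2 + 10*x - 35 = 5*(x^2 + 2*x - 7); x^2 + 2*x - 7 = 0 has no rational roots; quadratic formula: x = (-2 ± √32)/2.
  ⇒ x = -2*sqrt(2) - 1 ≈ -3.8284, -1 + 2*sqrt(2) ≈ 1.8284

f''(x) = 10*(-x^3 - 3*x^2 + 21*x + 7)/(x^6 + 21*x^4 + 147*x^2 + 343)
Second-derivative test at each critical point:
  f''(-3.8284) = -0.0603 < 0 → local maximum
  f''(1.8284) = 0.2644 > 0 → local minimum

Critical points: x = -2*sqrt(2) - 1 ≈ -3.8284 (local maximum); x = -1 + 2*sqrt(2) ≈ 1.8284 (local minimum)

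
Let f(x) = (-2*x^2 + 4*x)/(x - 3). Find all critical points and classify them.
f'(x) = 2*(-x^2 + 6*x - 6)/(x^2 - 6*x + 9)

Solve f'(x) = 0:
  f'(x) = -2*(x^2 - 6*x + 6)/(x - 3)^2; the denominator is positive wherever f is defined, so f'(x) = 0 ⇔ -2*x^2 + 12*x - 12 = 0.
  Factor: -2*x^2 + 12*x - 12 = -2*(x^2 - 6*x + 6); x^2 - 6*x + 6 = 0 has no rational roots; quadratic formula: x = (6 ± √12)/2.
  ⇒ x = 3 - sqrt(3) ≈ 1.2679, sqrt(3) + 3 ≈ 4.7321

f''(x) = -12/(x^3 - 9*x^2 + 27*x - 27)
Second-derivative test at each critical point:
  f''(1.2679) = 2.3094 > 0 → local minimum
  f''(4.7321) = -2.3094 < 0 → local maximum

Critical points: x = 3 - sqrt(3) ≈ 1.2679 (local minimum); x = sqrt(3) + 3 ≈ 4.7321 (local maximum)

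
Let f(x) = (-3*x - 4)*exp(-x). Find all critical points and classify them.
f'(x) = (3*x + 1)*exp(-x)

Solve f'(x) = 0:
  f'(x) = (3*x + 1)·exp(-x) and exp(-x) > 0 for every x, so f'(x) = 0 ⇔ 3*x + 1 = 0.
  3*x + 1 = 0.
  ⇒ x = -1/3

f''(x) = (2 - 3*x)*exp(-x)
Second-derivative test at each critical point:
  f''(-1/3) = 4.1868 > 0 → local minimum

Critical points: x = -1/3 (local minimum)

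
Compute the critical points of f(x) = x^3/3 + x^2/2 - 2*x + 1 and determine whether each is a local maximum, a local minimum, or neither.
f'(x) = x^2 + x - 2

Solve f'(x) = 0:
  Factor: x^2 + x - 2 = (x - 1)*(x + 2) = 0.
  ⇒ x = -2, 1

f''(x) = 2*x + 1
Second-derivative test at each critical point:
  f''(-2) = -3 < 0 → local maximum
  f''(1) = 3 > 0 → local minimum

Critical points: x = -2 (local maximum); x = 1 (local minimum)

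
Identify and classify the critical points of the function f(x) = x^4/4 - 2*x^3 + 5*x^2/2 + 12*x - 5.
f'(x) = x^3 - 6*x^2 + 5*x + 12

Solve f'(x) = 0:
  Factor: x^3 - 6*x^2 + 5*x + 12 = (x - 4)*(x - 3)*(x + 1) = 0.
  ⇒ x = -1, 3, 4

f''(x) = 3*x^2 - 12*x + 5
Second-derivative test at each critical point:
  f''(-1) = 20 > 0 → local minimum
  f''(3) = -4 < 0 → local maximum
  f''(4) = 5 > 0 → local minimum

Critical points: x = -1 (local minimum); x = 3 (local maximum); x = 4 (local minimum)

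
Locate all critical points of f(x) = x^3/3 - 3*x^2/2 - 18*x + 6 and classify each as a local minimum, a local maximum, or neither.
f'(x) = x^2 - 3*x - 18

Solve f'(x) = 0:
  Factor: x^2 - 3*x - 18 = (x - 6)*(x + 3) = 0.
  ⇒ x = -3, 6

f''(x) = 2*x - 3
Second-derivative test at each critical point:
  f''(-3) = -9 < 0 → local maximum
  f''(6) = 9 > 0 → local minimum

Critical points: x = -3 (local maximum); x = 6 (local minimum)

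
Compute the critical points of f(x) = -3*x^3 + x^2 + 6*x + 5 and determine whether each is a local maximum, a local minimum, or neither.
f'(x) = -9*x^2 + 2*x + 6

Solve f'(x) = 0:
  9*x^2 - 2*x - 6 = 0 has no rational roots; quadratic formula: x = (2 ± √220)/18.
  ⇒ x = 1/9 - sqrt(55)/9 ≈ -0.7129, 1/9 + sqrt(55)/9 ≈ 0.9351

f''(x) = 2 - 18*x
Second-derivative test at each critical point:
  f''(-0.7129) = 14.8324 > 0 → local minimum
  f''(0.9351) = -14.8324 < 0 → local maximum

Critical points: x = 1/9 - sqrt(55)/9 ≈ -0.7129 (local minimum); x = 1/9 + sqrt(55)/9 ≈ 0.9351 (local maximum)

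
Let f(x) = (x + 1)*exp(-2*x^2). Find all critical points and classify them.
f'(x) = (-4*x*(x + 1) + 1)*exp(-2*x^2)

Solve f'(x) = 0:
  f'(x) = (-4*x^2 - 4*x + 1)·exp(-2*x^2) and exp(-2*x^2) > 0 for every x, so f'(x) = 0 ⇔ -4*x^2 - 4*x + 1 = 0.
  4*x^2 + 4*x - 1 = 0 has no rational roots; quadratic formula: x = (-4 ± √32)/8.
  ⇒ x = -sqrt(2)/2 - 1/2 ≈ -1.2071, -1/2 + sqrt(2)/2 ≈ 0.2071

f''(x) = 4*(4*x^2*(x + 1) - 3*x - 1)*exp(-2*x^2)
Second-derivative test at each critical point:
  f''(-1.2071) = 0.3069 > 0 → local minimum
  f''(0.2071) = -5.1918 < 0 → local maximum

Critical points: x = -sqrt(2)/2 - 1/2 ≈ -1.2071 (local minimum); x = -1/2 + sqrt(2)/2 ≈ 0.2071 (local maximum)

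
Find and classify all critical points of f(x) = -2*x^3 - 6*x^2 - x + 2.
f'(x) = -6*x^2 - 12*x - 1

Solve f'(x) = 0:
  6*x^2 + 12*x + 1 = 0 has no rational roots; quadratic formula: x = (-12 ± √120)/12.
  ⇒ x = -1 - sqrt(30)/6 ≈ -1.9129, -1 + sqrt(30)/6 ≈ -0.0871

f''(x) = -12*x - 12
Second-derivative test at each critical point:
  f''(-1.9129) = 10.9545 > 0 → local minimum
  f''(-0.0871) = -10.9545 < 0 → local maximum

Critical points: x = -1 - sqrt(30)/6 ≈ -1.9129 (local minimum); x = -1 + sqrt(30)/6 ≈ -0.0871 (local maximum)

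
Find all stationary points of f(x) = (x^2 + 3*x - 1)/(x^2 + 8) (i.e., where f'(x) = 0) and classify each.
f'(x) = 3*(-x^2 + 6*x + 8)/(x^4 + 16*x^2 + 64)

Solve f'(x) = 0:
  f'(x) = -3*(x^2 - 6*x - 8)/(x^2 + 8)^2; the denominator is positive wherever f is defined, so f'(x) = 0 ⇔ -3*x^2 + 18*x + 24 = 0.
  Factor: -3*x^2 + 18*x + 24 = -3*(x^2 - 6*x - 8); x^2 - 6*x - 8 = 0 has no rational roots; quadratic formula: x = (6 ± √68)/2.
  ⇒ x = 3 - sqrt(17) ≈ -1.1231, 3 + sqrt(17) ≈ 7.1231

f''(x) = 6*(x^3 - 9*x^2 - 24*x + 24)/(x^6 + 24*x^4 + 192*x^2 + 512)
Second-derivative test at each critical point:
  f''(-1.1231) = 0.2884 > 0 → local minimum
  f''(7.1231) = -0.0072 < 0 → local maximum

Critical points: x = 3 - sqrt(17) ≈ -1.1231 (local minimum); x = 3 + sqrt(17) ≈ 7.1231 (local maximum)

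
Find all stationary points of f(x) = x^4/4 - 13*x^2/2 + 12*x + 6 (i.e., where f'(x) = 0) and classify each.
f'(x) = x^3 - 13*x + 12

Solve f'(x) = 0:
  Factor: x^3 - 13*x + 12 = (x - 3)*(x - 1)*(x + 4) = 0.
  ⇒ x = -4, 1, 3

f''(x) = 3*x^2 - 13
Second-derivative test at each critical point:
  f''(-4) = 35 > 0 → local minimum
  f''(1) = -10 < 0 → local maximum
  f''(3) = 14 > 0 → local minimum

Critical points: x = -4 (local minimum); x = 1 (local maximum); x = 3 (local minimum)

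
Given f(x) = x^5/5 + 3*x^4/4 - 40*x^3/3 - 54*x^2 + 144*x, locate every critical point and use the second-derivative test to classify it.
f'(x) = x^4 + 3*x^3 - 40*x^2 - 108*x + 144

Solve f'(x) = 0:
  Factor: x^4 + 3*x^3 - 40*x^2 - 108*x + 144 = (x - 6)*(x - 1)*(x + 4)*(x + 6) = 0.
  ⇒ x = -6, -4, 1, 6

f''(x) = 4*x^3 + 9*x^2 - 80*x - 108
Second-derivative test at each critical point:
  f''(-6) = -168 < 0 → local maximum
  f''(-4) = 100 > 0 → local minimum
  f''(1) = -175 < 0 → local maximum
  f''(6) = 600 > 0 → local minimum

Critical points: x = -6 (local maximum); x = -4 (local minimum); x = 1 (local maximum); x = 6 (local minimum)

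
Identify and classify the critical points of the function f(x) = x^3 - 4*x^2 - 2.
f'(x) = x*(3*x - 8)

Solve f'(x) = 0:
  Factor: 3*x^2 - 8*x = x*(3*x - 8) = 0.
  ⇒ x = 0, 8/3

f''(x) = 6*x - 8
Second-derivative test at each critical point:
  f''(0) = -8 < 0 → local maximum
  f''(8/3) = 8 > 0 → local minimum

Critical points: x = 0 (local maximum); x = 8/3 (local minimum)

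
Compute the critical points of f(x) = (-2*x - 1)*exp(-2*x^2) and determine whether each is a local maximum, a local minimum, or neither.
f'(x) = 2*(2*x*(2*x + 1) - 1)*exp(-2*x^2)

Solve f'(x) = 0:
  f'(x) = (8*x^2 + 4*x - 2)·exp(-2*x^2) and exp(-2*x^2) > 0 for every x, so f'(x) = 0 ⇔ 8*x^2 + 4*x - 2 = 0.
  Factor: 8*x^2 + 4*x - 2 = 2*(4*x^2 + 2*x - 1); 4*x^2 + 2*x - 1 = 0 has no rational roots; quadratic formula: x = (-2 ± √20)/8.
  ⇒ x = -sqrt(5)/4 - 1/4 ≈ -0.8090, -1/4 + sqrt(5)/4 ≈ 0.3090

f''(x) = 4*(-8*x^3 - 4*x^2 + 6*x + 1)*exp(-2*x^2)
Second-derivative test at each critical point:
  f''(-0.8090) = -2.4157 < 0 → local maximum
  f''(0.3090) = 7.3893 > 0 → local minimum

Critical points: x = -sqrt(5)/4 - 1/4 ≈ -0.8090 (local maximum); x = -1/4 + sqrt(5)/4 ≈ 0.3090 (local minimum)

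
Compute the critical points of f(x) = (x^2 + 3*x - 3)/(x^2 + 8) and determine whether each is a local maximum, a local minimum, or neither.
f'(x) = (-3*x^2 + 22*x + 24)/(x^4 + 16*x^2 + 64)

Solve f'(x) = 0:
  f'(x) = -(3*x^2 - 22*x - 24)/(x^2 + 8)^2; the denominator is positive wherever f is defined, so f'(x) = 0 ⇔ -3*x^2 + 22*x + 24 = 0.
  3*x^2 - 22*x - 24 = 0 has no rational roots; quadratic formula: x = (22 ± √772)/6.
  ⇒ x = 11/3 - sqrt(193)/3 ≈ -0.9641, 11/3 + sqrt(193)/3 ≈ 8.2975

f''(x) = 2*(3*x^3 - 33*x^2 - 72*x + 88)/(x^6 + 24*x^4 + 192*x^2 + 512)
Second-derivative test at each critical point:
  f''(-0.9641) = 0.3485 > 0 → local minimum
  f''(8.2975) = -0.0047 < 0 → local maximum

Critical points: x = 11/3 - sqrt(193)/3 ≈ -0.9641 (local minimum); x = 11/3 + sqrt(193)/3 ≈ 8.2975 (local maximum)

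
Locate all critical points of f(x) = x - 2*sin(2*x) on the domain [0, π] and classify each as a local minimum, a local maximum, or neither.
f'(x) = 1 - 4*cos(2*x)

Solve f'(x) = 0 on [0, π]:
  f'(x) = 0 ⇔ cos(2*x) = 1/4, i.e. 2*x = ±arccos(1/4) + 2nπ; keep the solutions lying in [0, π].
  ⇒ x = acos(1/4)/2 ≈ 0.6591, pi - acos(1/4)/2 ≈ 2.4825

f''(x) = 8*sin(2*x)
Second-derivative test at each critical point:
  f''(0.6591) = 7.7460 > 0 → local minimum
  f''(2.4825) = -7.7460 < 0 → local maximum

Critical points: x = acos(1/4)/2 ≈ 0.6591 (local minimum); x = pi - acos(1/4)/2 ≈ 2.4825 (local maximum)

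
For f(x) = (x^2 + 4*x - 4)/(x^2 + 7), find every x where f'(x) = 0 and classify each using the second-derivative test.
f'(x) = 2*(-2*x^2 + 11*x + 14)/(x^4 + 14*x^2 + 49)

Solve f'(x) = 0:
  f'(x) = -2*(2*x^2 - 11*x - 14)/(x^2 + 7)^2; the denominator is positive wherever f is defined, so f'(x) = 0 ⇔ -4*x^2 + 22*x + 28 = 0.
  Factor: -4*x^2 + 22*x + 28 = -2*(2*x^2 - 11*x - 14); 2*x^2 - 11*x - 14 = 0 has no rational roots; quadratic formula: x = (11 ± √233)/4.
  ⇒ x = 11/4 - sqrt(233)/4 ≈ -1.0661, 11/4 + sqrt(233)/4 ≈ 6.5661

f''(x) = 2*(4*x^3 - 33*x^2 - 84*x + 77)/(x^6 + 21*x^4 + 147*x^2 + 343)
Second-derivative test at each critical point:
  f''(-1.0661) = 0.4611 > 0 → local minimum
  f''(6.5661) = -0.0122 < 0 → local maximum

Critical points: x = 11/4 - sqrt(233)/4 ≈ -1.0661 (local minimum); x = 11/4 + sqrt(233)/4 ≈ 6.5661 (local maximum)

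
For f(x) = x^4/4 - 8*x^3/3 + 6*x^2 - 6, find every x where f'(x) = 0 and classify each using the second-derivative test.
f'(x) = x*(x^2 - 8*x + 12)

Solve f'(x) = 0:
  Factor: x^3 - 8*x^2 + 12*x = x*(x - 6)*(x - 2) = 0.
  ⇒ x = 0, 2, 6

f''(x) = 3*x^2 - 16*x + 12
Second-derivative test at each critical point:
  f''(0) = 12 > 0 → local minimum
  f''(2) = -8 < 0 → local maximum
  f''(6) = 24 > 0 → local minimum

Critical points: x = 0 (local minimum); x = 2 (local maximum); x = 6 (local minimum)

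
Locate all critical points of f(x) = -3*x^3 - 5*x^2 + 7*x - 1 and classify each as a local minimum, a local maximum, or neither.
f'(x) = -9*x^2 - 10*x + 7

Solve f'(x) = 0:
  9*x^2 + 10*x - 7 = 0 has no rational roots; quadratic formula: x = (-10 ± √352)/18.
  ⇒ x = -2*sqrt(22)/9 - 5/9 ≈ -1.5979, -5/9 + 2*sqrt(22)/9 ≈ 0.4868

f''(x) = -18*x - 10
Second-derivative test at each critical point:
  f''(-1.5979) = 18.7617 > 0 → local minimum
  f''(0.4868) = -18.7617 < 0 → local maximum

Critical points: x = -2*sqrt(22)/9 - 5/9 ≈ -1.5979 (local minimum); x = -5/9 + 2*sqrt(22)/9 ≈ 0.4868 (local maximum)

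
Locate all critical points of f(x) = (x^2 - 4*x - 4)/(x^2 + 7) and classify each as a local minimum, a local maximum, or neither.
f'(x) = 2*(2*x^2 + 11*x - 14)/(x^4 + 14*x^2 + 49)

Solve f'(x) = 0:
  f'(x) = 2*(2*x^2 + 11*x - 14)/(x^2 + 7)^2; the denominator is positive wherever f is defined, so f'(x) = 0 ⇔ 4*x^2 + 22*x - 28 = 0.
  Factor: 4*x^2 + 22*x - 28 = 2*(2*x^2 + 11*x - 14); 2*x^2 + 11*x - 14 = 0 has no rational roots; quadratic formula: x = (-11 ± √233)/4.
  ⇒ x = -sqrt(233)/4 - 11/4 ≈ -6.5661, -11/4 + sqrt(233)/4 ≈ 1.0661

f''(x) = 2*(-4*x^3 - 33*x^2 + 84*x + 77)/(x^6 + 21*x^4 + 147*x^2 + 343)
Second-derivative test at each critical point:
  f''(-6.5661) = -0.0122 < 0 → local maximum
  f''(1.0661) = 0.4611 > 0 → local minimum

Critical points: x = -sqrt(233)/4 - 11/4 ≈ -6.5661 (local maximum); x = -11/4 + sqrt(233)/4 ≈ 1.0661 (local minimum)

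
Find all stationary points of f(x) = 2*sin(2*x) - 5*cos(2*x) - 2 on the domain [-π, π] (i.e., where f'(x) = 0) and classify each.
f'(x) = 10*sin(2*x) + 4*cos(2*x)

Solve f'(x) = 0 on [-π, π]:
  f'(x) = 0 ⇔ 2*cos(2*x) = -5*sin(2*x) ⇔ tan(2*x) = -2/5, i.e. 2*x = arctan(-2/5) + nπ; keep the solutions lying in [-π, π].
  ⇒ x = -pi/2 - atan(2/5)/2 ≈ -1.7610, -atan(2/5)/2 ≈ -0.1903, -atan(2/5)/2 + pi/2 ≈ 1.3805, pi - atan(2/5)/2 ≈ 2.9513

f''(x) = -8*sin(2*x) + 20*cos(2*x)
Second-derivative test at each critical point:
  f''(-1.7610) = -21.5407 < 0 → local maximum
  f''(-0.1903) = 21.5407 > 0 → local minimum
  f''(1.3805) = -21.5407 < 0 → local maximum
  f''(2.9513) = 21.5407 > 0 → local minimum

Critical points: x = -pi/2 - atan(2/5)/2 ≈ -1.7610 (local maximum); x = -atan(2/5)/2 ≈ -0.1903 (local minimum); x = -atan(2/5)/2 + pi/2 ≈ 1.3805 (local maximum); x = pi - atan(2/5)/2 ≈ 2.9513 (local minimum)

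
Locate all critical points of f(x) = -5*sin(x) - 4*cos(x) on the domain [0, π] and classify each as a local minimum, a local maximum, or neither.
f'(x) = 4*sin(x) - 5*cos(x)

Solve f'(x) = 0 on [0, π]:
  f'(x) = 0 ⇔ -5*cos(x) = -4*sin(x) ⇔ tan(x) = 5/4, i.e. x = arctan(5/4) + nπ; keep the solutions lying in [0, π].
  ⇒ x = atan(5/4) ≈ 0.8961

f''(x) = 5*sin(x) + 4*cos(x)
Second-derivative test at each critical point:
  f''(0.8961) = 6.4031 > 0 → local minimum

Critical points: x = atan(5/4) ≈ 0.8961 (local minimum)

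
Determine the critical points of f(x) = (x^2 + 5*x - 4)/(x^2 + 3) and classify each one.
f'(x) = (-5*x^2 + 14*x + 15)/(x^4 + 6*x^2 + 9)

Solve f'(x) = 0:
  f'(x) = -(5*x^2 - 14*x - 15)/(x^2 + 3)^2; the denominator is positive wherever f is defined, so f'(x) = 0 ⇔ -5*x^2 + 14*x + 15 = 0.
  5*x^2 - 14*x - 15 = 0 has no rational roots; quadratic formula: x = (14 ± √496)/10.
  ⇒ x = 7/5 - 2*sqrt(31)/5 ≈ -0.8271, 7/5 + 2*sqrt(31)/5 ≈ 3.6271

f''(x) = 2*(5*x^3 - 21*x^2 - 45*x + 21)/(x^6 + 9*x^4 + 27*x^2 + 27)
Second-derivative test at each critical point:
  f''(-0.8271) = 1.6409 > 0 → local minimum
  f''(3.6271) = -0.0853 < 0 → local maximum

Critical points: x = 7/5 - 2*sqrt(31)/5 ≈ -0.8271 (local minimum); x = 7/5 + 2*sqrt(31)/5 ≈ 3.6271 (local maximum)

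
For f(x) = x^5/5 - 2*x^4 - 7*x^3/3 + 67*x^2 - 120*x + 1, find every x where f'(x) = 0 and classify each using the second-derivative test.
f'(x) = x^4 - 8*x^3 - 7*x^2 + 134*x - 120

Solve f'(x) = 0:
  Factor: x^4 - 8*x^3 - 7*x^2 + 134*x - 120 = (x - 6)*(x - 5)*(x - 1)*(x + 4) = 0.
  ⇒ x = -4, 1, 5, 6

f''(x) = 4*x^3 - 24*x^2 - 14*x + 134
Second-derivative test at each critical point:
  f''(-4) = -450 < 0 → local maximum
  f''(1) = 100 > 0 → local minimum
  f''(5) = -36 < 0 → local maximum
  f''(6) = 50 > 0 → local minimum

Critical points: x = -4 (local maximum); x = 1 (local minimum); x = 5 (local maximum); x = 6 (local minimum)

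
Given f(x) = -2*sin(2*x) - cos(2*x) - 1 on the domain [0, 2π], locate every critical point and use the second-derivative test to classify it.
f'(x) = 2*sin(2*x) - 4*cos(2*x)

Solve f'(x) = 0 on [0, 2π]:
  f'(x) = 0 ⇔ -2*cos(2*x) = -sin(2*x) ⇔ tan(2*x) = 2, i.e. 2*x = arctan(2) + nπ; keep the solutions lying in [0, 2π].
  ⇒ x = atan(2)/2 ≈ 0.5536, atan(2)/2 + pi/2 ≈ 2.1244, atan(2)/2 + pi ≈ 3.6952, atan(2)/2 + 3*pi/2 ≈ 5.2660

f''(x) = 8*sin(2*x) + 4*cos(2*x)
Second-derivative test at each critical point:
  f''(0.5536) = 8.9443 > 0 → local minimum
  f''(2.1244) = -8.9443 < 0 → local maximum
  f''(3.6952) = 8.9443 > 0 → local minimum
  f''(5.2660) = -8.9443 < 0 → local maximum

Critical points: x = atan(2)/2 ≈ 0.5536 (local minimum); x = atan(2)/2 + pi/2 ≈ 2.1244 (local maximum); x = atan(2)/2 + pi ≈ 3.6952 (local minimum); x = atan(2)/2 + 3*pi/2 ≈ 5.2660 (local maximum)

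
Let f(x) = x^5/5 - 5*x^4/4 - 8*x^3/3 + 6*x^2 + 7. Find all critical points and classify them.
f'(x) = x*(x^3 - 5*x^2 - 8*x + 12)

Solve f'(x) = 0:
  Factor: x^4 - 5*x^3 - 8*x^2 + 12*x = x*(x - 6)*(x - 1)*(x + 2) = 0.
  ⇒ x = -2, 0, 1, 6

f''(x) = 4*x^3 - 15*x^2 - 16*x + 12
Second-derivative test at each critical point:
  f''(-2) = -48 < 0 → local maximum
  f''(0) = 12 > 0 → local minimum
  f''(1) = -15 < 0 → local maximum
  f''(6) = 240 > 0 → local minimum

Critical points: x = -2 (local maximum); x = 0 (local minimum); x = 1 (local maximum); x = 6 (local minimum)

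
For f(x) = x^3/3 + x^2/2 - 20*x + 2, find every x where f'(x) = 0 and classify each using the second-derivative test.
f'(x) = x^2 + x - 20

Solve f'(x) = 0:
  Factor: x^2 + x - 20 = (x - 4)*(x + 5) = 0.
  ⇒ x = -5, 4

f''(x) = 2*x + 1
Second-derivative test at each critical point:
  f''(-5) = -9 < 0 → local maximum
  f''(4) = 9 > 0 → local minimum

Critical points: x = -5 (local maximum); x = 4 (local minimum)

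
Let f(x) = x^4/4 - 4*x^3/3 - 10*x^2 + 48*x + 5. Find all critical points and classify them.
f'(x) = x^3 - 4*x^2 - 20*x + 48

Solve f'(x) = 0:
  Factor: x^3 - 4*x^2 - 20*x + 48 = (x - 6)*(x - 2)*(x + 4) = 0.
  ⇒ x = -4, 2, 6

f''(x) = 3*x^2 - 8*x - 20
Second-derivative test at each critical point:
  f''(-4) = 60 > 0 → local minimum
  f''(2) = -24 < 0 → local maximum
  f''(6) = 40 > 0 → local minimum

Critical points: x = -4 (local minimum); x = 2 (local maximum); x = 6 (local minimum)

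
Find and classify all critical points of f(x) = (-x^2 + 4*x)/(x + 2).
f'(x) = (-x^2 - 4*x + 8)/(x^2 + 4*x + 4)

Solve f'(x) = 0:
  f'(x) = -(x^2 + 4*x - 8)/(x + 2)^2; the denominator is positive wherever f is defined, so f'(x) = 0 ⇔ -x^2 - 4*x + 8 = 0.
  x^2 + 4*x - 8 = 0 has no rational roots; quadratic formula: x = (-4 ± √48)/2.
  ⇒ x = -2*sqrt(3) - 2 ≈ -5.4641, -2 + 2*sqrt(3) ≈ 1.4641

f''(x) = -24/(x^3 + 6*x^2 + 12*x + 8)
Second-derivative test at each critical point:
  f''(-5.4641) = 0.5774 > 0 → local minimum
  f''(1.4641) = -0.5774 < 0 → local maximum

Critical points: x = -2*sqrt(3) - 2 ≈ -5.4641 (local minimum); x = -2 + 2*sqrt(3) ≈ 1.4641 (local maximum)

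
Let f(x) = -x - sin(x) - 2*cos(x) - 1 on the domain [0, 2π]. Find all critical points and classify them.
f'(x) = 2*sin(x) - cos(x) - 1

Solve f'(x) = 0 on [0, 2π]:
  f'(x) = 0 ⇔ 2*sin(x) - cos(x) = 1. Write the left side as R·cos(x + φ) with R = √((-1)² + (-2)²) = sqrt(5), cos φ = -sqrt(5)/5, sin φ = -2*sqrt(5)/5; then cos(x + φ) = sqrt(5)/5. Solve for x and keep the solutions lying in [0, 2π].
  ⇒ x = atan(4/3) ≈ 0.9273, pi ≈ 3.1416

f''(x) = sin(x) + 2*cos(x)
Second-derivative test at each critical point:
  f''(0.9273) = 2 > 0 → local minimum
  f''(3.1416) = -2 < 0 → local maximum

Critical points: x = atan(4/3) ≈ 0.9273 (local minimum); x = pi ≈ 3.1416 (local maximum)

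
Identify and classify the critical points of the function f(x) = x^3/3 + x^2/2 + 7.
f'(x) = x*(x + 1)

Solve f'(x) = 0:
  Factor: x^2 + x = x*(x + 1) = 0.
  ⇒ x = -1, 0

f''(x) = 2*x + 1
Second-derivative test at each critical point:
  f''(-1) = -1 < 0 → local maximum
  f''(0) = 1 > 0 → local minimum

Critical points: x = -1 (local maximum); x = 0 (local minimum)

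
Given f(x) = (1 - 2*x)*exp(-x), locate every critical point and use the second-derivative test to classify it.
f'(x) = (2*x - 3)*exp(-x)

Solve f'(x) = 0:
  f'(x) = (2*x - 3)·exp(-x) and exp(-x) > 0 for every x, so f'(x) = 0 ⇔ 2*x - 3 = 0.
  2*x - 3 = 0.
  ⇒ x = 3/2

f''(x) = (5 - 2*x)*exp(-x)
Second-derivative test at each critical point:
  f''(3/2) = 0.4463 > 0 → local minimum

Critical points: x = 3/2 (local minimum)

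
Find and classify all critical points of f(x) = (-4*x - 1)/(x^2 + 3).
f'(x) = 2*(2*x^2 + x - 6)/(x^4 + 6*x^2 + 9)

Solve f'(x) = 0:
  f'(x) = 2*(x + 2)*(2*x - 3)/(x^2 + 3)^2; the denominator is positive wherever f is defined, so f'(x) = 0 ⇔ 4*x^2 + 2*x - 12 = 0.
  Factor: 4*x^2 + 2*x - 12 = 2*(x + 2)*(2*x - 3) = 0.
  ⇒ x = -2, 3/2

f''(x) = 2*(-4*x^2*(4*x + 1) + (12*x + 1)*(x^2 + 3))/(x^2 + 3)^3
Second-derivative test at each critical point:
  f''(-2) = -2/7 < 0 → local maximum
  f''(3/2) = 32/63 > 0 → local minimum

Critical points: x = -2 (local maximum); x = 3/2 (local minimum)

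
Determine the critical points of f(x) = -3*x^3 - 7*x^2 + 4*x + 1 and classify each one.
f'(x) = -9*x^2 - 14*x + 4

Solve f'(x) = 0:
  9*x^2 + 14*x - 4 = 0 has no rational roots; quadratic formula: x = (-14 ± √340)/18.
  ⇒ x = -sqrt(85)/9 - 7/9 ≈ -1.8022, -7/9 + sqrt(85)/9 ≈ 0.2466

f''(x) = -18*x - 14
Second-derivative test at each critical point:
  f''(-1.8022) = 18.4391 > 0 → local minimum
  f''(0.2466) = -18.4391 < 0 → local maximum

Critical points: x = -sqrt(85)/9 - 7/9 ≈ -1.8022 (local minimum); x = -7/9 + sqrt(85)/9 ≈ 0.2466 (local maximum)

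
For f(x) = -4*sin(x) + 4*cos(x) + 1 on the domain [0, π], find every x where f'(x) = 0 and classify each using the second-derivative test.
f'(x) = -4*sqrt(2)*sin(x + pi/4)

Solve f'(x) = 0 on [0, π]:
  f'(x) = 0 ⇔ -4*cos(x) = 4*sin(x) ⇔ tan(x) = -1, i.e. x = arctan(-1) + nπ; keep the solutions lying in [0, π].
  ⇒ x = 3*pi/4 ≈ 2.3562

f''(x) = -4*sqrt(2)*cos(x + pi/4)
Second-derivative test at each critical point:
  f''(2.3562) = 5.6569 > 0 → local minimum

Critical points: x = 3*pi/4 ≈ 2.3562 (local minimum)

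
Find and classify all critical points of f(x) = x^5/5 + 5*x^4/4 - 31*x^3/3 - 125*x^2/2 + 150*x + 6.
f'(x) = x^4 + 5*x^3 - 31*x^2 - 125*x + 150

Solve f'(x) = 0:
  Factor: x^4 + 5*x^3 - 31*x^2 - 125*x + 150 = (x - 5)*(x - 1)*(x + 5)*(x + 6) = 0.
  ⇒ x = -6, -5, 1, 5

f''(x) = 4*x^3 + 15*x^2 - 62*x - 125
Second-derivative test at each critical point:
  f''(-6) = -77 < 0 → local maximum
  f''(-5) = 60 > 0 → local minimum
  f''(1) = -168 < 0 → local maximum
  f''(5) = 440 > 0 → local minimum

Critical points: x = -6 (local maximum); x = -5 (local minimum); x = 1 (local maximum); x = 5 (local minimum)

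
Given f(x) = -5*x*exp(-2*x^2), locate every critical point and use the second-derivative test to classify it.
f'(x) = 5*(4*x^2 - 1)*exp(-2*x^2)

Solve f'(x) = 0:
  f'(x) = (20*x^2 - 5)·exp(-2*x^2) and exp(-2*x^2) > 0 for every x, so f'(x) = 0 ⇔ 20*x^2 - 5 = 0.
  Factor: 20*x^2 - 5 = 5*(2*x - 1)*(2*x + 1) = 0.
  ⇒ x = -1/2, 1/2

f''(x) = (-80*x^3 + 60*x)*exp(-2*x^2)
Second-derivative test at each critical point:
  f''(-1/2) = -12.1306 < 0 → local maximum
  f''(1/2) = 12.1306 > 0 → local minimum

Critical points: x = -1/2 (local maximum); x = 1/2 (local minimum)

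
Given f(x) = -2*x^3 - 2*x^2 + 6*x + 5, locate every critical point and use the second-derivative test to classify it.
f'(x) = -6*x^2 - 4*x + 6

Solve f'(x) = 0:
  Factor: -6*x^2 - 4*x + 6 = -2*(3*x^2 + 2*x - 3); 3*x^2 + 2*x - 3 = 0 has no rational roots; quadratic formula: x = (-2 ± √40)/6.
  ⇒ x = -sqrt(10)/3 - 1/3 ≈ -1.3874, -1/3 + sqrt(10)/3 ≈ 0.7208

f''(x) = -12*x - 4
Second-derivative test at each critical point:
  f''(-1.3874) = 12.6491 > 0 → local minimum
  f''(0.7208) = -12.6491 < 0 → local maximum

Critical points: x = -sqrt(10)/3 - 1/3 ≈ -1.3874 (local minimum); x = -1/3 + sqrt(10)/3 ≈ 0.7208 (local maximum)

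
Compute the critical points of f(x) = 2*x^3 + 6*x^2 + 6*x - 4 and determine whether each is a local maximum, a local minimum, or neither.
f'(x) = 6*x^2 + 12*x + 6

Solve f'(x) = 0:
  Factor: 6*x^2 + 12*x + 6 = 6*(x + 1)^2 = 0.
  ⇒ x = -1

f''(x) = 12*x + 12
Second-derivative test at each critical point:
  f''(-1) = 0, so the second-derivative test is inconclusive; use the first-derivative test: f'(-5/4) = 0.3750, f'(-3/4) = 0.3750 — f' is positive on both sides (no sign change) → neither a local maximum nor a local minimum

Critical points: x = -1 (neither)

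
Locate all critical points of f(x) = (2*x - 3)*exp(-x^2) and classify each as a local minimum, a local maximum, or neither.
f'(x) = 2*(-x*(2*x - 3) + 1)*exp(-x^2)

Solve f'(x) = 0:
  f'(x) = (-4*x^2 + 6*x + 2)·exp(-x^2) and exp(-x^2) > 0 for every x, so f'(x) = 0 ⇔ -4*x^2 + 6*x + 2 = 0.
  Factor: -4*x^2 + 6*x + 2 = -2*(2*x^2 - 3*x - 1); 2*x^2 - 3*x - 1 = 0 has no rational roots; quadratic formula: x = (3 ± √17)/4.
  ⇒ x = 3/4 - sqrt(17)/4 ≈ -0.2808, 3/4 + sqrt(17)/4 ≈ 1.7808

f''(x) = 2*(2*x^2*(2*x - 3) - 6*x + 3)*exp(-x^2)
Second-derivative test at each critical point:
  f''(-0.2808) = 7.6211 > 0 → local minimum
  f''(1.7808) = -0.3460 < 0 → local maximum

Critical points: x = 3/4 - sqrt(17)/4 ≈ -0.2808 (local minimum); x = 3/4 + sqrt(17)/4 ≈ 1.7808 (local maximum)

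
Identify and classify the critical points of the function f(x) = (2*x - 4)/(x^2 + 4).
f'(x) = 2*(x^2 - 2*x*(x - 2) + 4)/(x^2 + 4)^2

Solve f'(x) = 0:
  f'(x) = -2*(x^2 - 4*x - 4)/(x^2 + 4)^2; the denominator is positive wherever f is defined, so f'(x) = 0 ⇔ -2*x^2 + 8*x + 8 = 0.
  Factor: -2*x^2 + 8*x + 8 = -2*(x^2 - 4*x - 4); x^2 - 4*x - 4 = 0 has no rational roots; quadratic formula: x = (4 ± √32)/2.
  ⇒ x = 2 - 2*sqrt(2) ≈ -0.8284, 2 + 2*sqrt(2) ≈ 4.8284

f''(x) = 4*(4*x^2*(x - 2) + (2 - 3*x)*(x^2 + 4))/(x^2 + 4)^3
Second-derivative test at each critical point:
  f''(-0.8284) = 0.5152 > 0 → local minimum
  f''(4.8284) = -0.0152 < 0 → local maximum

Critical points: x = 2 - 2*sqrt(2) ≈ -0.8284 (local minimum); x = 2 + 2*sqrt(2) ≈ 4.8284 (local maximum)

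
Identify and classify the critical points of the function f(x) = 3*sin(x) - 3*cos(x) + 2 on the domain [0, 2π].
f'(x) = 3*sqrt(2)*sin(x + pi/4)

Solve f'(x) = 0 on [0, 2π]:
  f'(x) = 0 ⇔ 3*cos(x) = -3*sin(x) ⇔ tan(x) = -1, i.e. x = arctan(-1) + nπ; keep the solutions lying in [0, 2π].
  ⇒ x = 3*pi/4 ≈ 2.3562, 7*pi/4 ≈ 5.4978

f''(x) = 3*sqrt(2)*cos(x + pi/4)
Second-derivative test at each critical point:
  f''(2.3562) = -4.2426 < 0 → local maximum
  f''(5.4978) = 4.2426 > 0 → local minimum

Critical points: x = 3*pi/4 ≈ 2.3562 (local maximum); x = 7*pi/4 ≈ 5.4978 (local minimum)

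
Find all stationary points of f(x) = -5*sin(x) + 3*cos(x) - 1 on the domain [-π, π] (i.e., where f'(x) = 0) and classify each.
f'(x) = -3*sin(x) - 5*cos(x)

Solve f'(x) = 0 on [-π, π]:
  f'(x) = 0 ⇔ -5*cos(x) = 3*sin(x) ⇔ tan(x) = -5/3, i.e. x = arctan(-5/3) + nπ; keep the solutions lying in [-π, π].
  ⇒ x = -atan(5/3) ≈ -1.0304, pi - atan(5/3) ≈ 2.1112

f''(x) = 5*sin(x) - 3*cos(x)
Second-derivative test at each critical point:
  f''(-1.0304) = -5.8310 < 0 → local maximum
  f''(2.1112) = 5.8310 > 0 → local minimum

Critical points: x = -atan(5/3) ≈ -1.0304 (local maximum); x = pi - atan(5/3) ≈ 2.1112 (local minimum)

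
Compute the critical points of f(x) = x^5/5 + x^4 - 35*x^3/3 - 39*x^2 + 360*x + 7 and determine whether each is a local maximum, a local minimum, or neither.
f'(x) = x^4 + 4*x^3 - 35*x^2 - 78*x + 360

Solve f'(x) = 0:
  Factor: x^4 + 4*x^3 - 35*x^2 - 78*x + 360 = (x - 4)*(x - 3)*(x + 5)*(x + 6) = 0.
  ⇒ x = -6, -5, 3, 4

f''(x) = 4*x^3 + 12*x^2 - 70*x - 78
Second-derivative test at each critical point:
  f''(-6) = -90 < 0 → local maximum
  f''(-5) = 72 > 0 → local minimum
  f''(3) = -72 < 0 → local maximum
  f''(4) = 90 > 0 → local minimum

Critical points: x = -6 (local maximum); x = -5 (local minimum); x = 3 (local maximum); x = 4 (local minimum)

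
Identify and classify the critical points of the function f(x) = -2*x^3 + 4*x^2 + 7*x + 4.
f'(x) = -6*x^2 + 8*x + 7

Solve f'(x) = 0:
  6*x^2 - 8*x - 7 = 0 has no rational roots; quadratic formula: x = (8 ± √232)/12.
  ⇒ x = 2/3 - sqrt(58)/6 ≈ -0.6026, 2/3 + sqrt(58)/6 ≈ 1.9360

f''(x) = 8 - 12*x
Second-derivative test at each critical point:
  f''(-0.6026) = 15.2315 > 0 → local minimum
  f''(1.9360) = -15.2315 < 0 → local maximum

Critical points: x = 2/3 - sqrt(58)/6 ≈ -0.6026 (local minimum); x = 2/3 + sqrt(58)/6 ≈ 1.9360 (local maximum)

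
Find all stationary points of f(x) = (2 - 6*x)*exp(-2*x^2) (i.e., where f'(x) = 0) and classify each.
f'(x) = 2*(4*x*(3*x - 1) - 3)*exp(-2*x^2)

Solve f'(x) = 0:
  f'(x) = (24*x^2 - 8*x - 6)·exp(-2*x^2) and exp(-2*x^2) > 0 for every x, so f'(x) = 0 ⇔ 24*x^2 - 8*x - 6 = 0.
  Factor: 24*x^2 - 8*x - 6 = 2*(12*x^2 - 4*x - 3); 12*x^2 - 4*x - 3 = 0 has no rational roots; quadratic formula: x = (4 ± √160)/24.
  ⇒ x = 1/6 - sqrt(10)/6 ≈ -0.3604, 1/6 + sqrt(10)/6 ≈ 0.6937

f''(x) = 8*(4*x^2*(1 - 3*x) + 9*x - 1)*exp(-2*x^2)
Second-derivative test at each critical point:
  f''(-0.3604) = -19.5112 < 0 → local maximum
  f''(0.6937) = 9.6626 > 0 → local minimum

Critical points: x = 1/6 - sqrt(10)/6 ≈ -0.3604 (local maximum); x = 1/6 + sqrt(10)/6 ≈ 0.6937 (local minimum)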